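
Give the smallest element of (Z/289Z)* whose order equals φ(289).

3

φ(289) = φ(17^2) = 17·(17−1) = 272 = 2^4 · 17.
Test candidates g = 2, 3, … against the prime factors q ∈ {2, 17} of φ(289): g is a generator iff g^(272/q) ≢ 1 for every such q.
g = 2: 2^136 ≡ 1 — hits 1, so not a primitive root.
g = 3: 3^136 ≡ 288; 3^16 ≡ 171 — none is 1, so 3 is a primitive root.
The smallest primitive root modulo 289 is 3.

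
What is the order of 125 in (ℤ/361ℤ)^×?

Since 125 ∈ (Z/361Z)^×, its order divides φ(361) = φ(19^2) = 19·(19−1) = 342 = 2 · 3^2 · 19.
Divisors of 342: 1, 2, 3, 6, 9, 18, 19, 38, 57, 114, 171, 342.
Test each divisor d:
125^1 ≡ 125 (mod 361)
125^2 ≡ 102 (mod 361)
125^3 ≡ 115 (mod 361)
125^6 ≡ 229 (mod 361)
125^9 ≡ 343 (mod 361)
125^18 ≡ 324 (mod 361)
125^19 ≡ 68 (mod 361)
125^38 ≡ 292 (mod 361)
125^57 ≡ 1 (mod 361) ✓
Hence ord(125) = 57.

57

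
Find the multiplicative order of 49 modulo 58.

7

The order of 49 must divide φ(58) = φ(2)·φ(29) = 1·28 = 28 = 2^2 · 7.
Divisors of 28: 1, 2, 4, 7, 14, 28.
Compute 49^d (mod 58) for the divisors d until we hit 1:
49^1 ≡ 49 (mod 58)
49^2 ≡ 23 (mod 58)
49^4 ≡ 7 (mod 58)
49^7 ≡ 1 (mod 58) ✓
The smallest such exponent is 7, so the order of 49 is 7.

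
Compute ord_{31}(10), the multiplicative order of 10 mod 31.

15

The order of 10 must divide φ(31) = 31 − 1 = 30 = 2 · 3 · 5.
Divisors of 30: 1, 2, 3, 5, 6, 10, 15, 30.
Check 10^d mod 31 for each divisor in increasing order:
10^1 ≡ 10 (mod 31)
10^2 ≡ 7 (mod 31)
10^3 ≡ 8 (mod 31)
10^5 ≡ 25 (mod 31)
10^6 ≡ 2 (mod 31)
10^10 ≡ 5 (mod 31)
10^15 ≡ 1 (mod 31) ✓
Therefore the multiplicative order of 10 modulo 31 is 15.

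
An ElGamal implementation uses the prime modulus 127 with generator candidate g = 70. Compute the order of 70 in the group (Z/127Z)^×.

ord(70) | φ(127) = 127 − 1 = 126 = 2 · 3^2 · 7.
Divisors of 126: 1, 2, 3, 6, 7, 9, 14, 18, 21, 42, 63, 126.
Evaluate successive powers at the divisors of 126:
70^1 ≡ 70
70^2 ≡ 74
70^3 ≡ 100
70^6 ≡ 94
70^7 ≡ 103
70^9 ≡ 2
70^14 ≡ 68
70^18 ≡ 4
70^21 ≡ 19
70^42 ≡ 107
70^63 ≡ 1
Hence ord(70) = 63.

63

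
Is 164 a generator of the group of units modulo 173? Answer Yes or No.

No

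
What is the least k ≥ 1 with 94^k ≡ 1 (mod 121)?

10

Since 94 ∈ (Z/121Z)^×, its order divides φ(121) = φ(11^2) = 11·(11−1) = 110 = 2 · 5 · 11.
Divisors of 110: 1, 2, 5, 10, 11, 22, 55, 110.
Check 94^d mod 121 for each divisor in increasing order:
94^1 ≡ 94 (mod 121)
94^2 ≡ 3 (mod 121)
94^5 ≡ 120 (mod 121)
94^10 ≡ 1 (mod 121) ✓
Hence ord(94) = 10.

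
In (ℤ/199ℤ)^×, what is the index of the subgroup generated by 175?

22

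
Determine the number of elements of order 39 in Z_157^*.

φ(157) = 157 − 1 = 156 = 2^2 · 3 · 13.
In a cyclic group of order 156, there are φ(d) elements of order d for each divisor d of 156, and zero for non-divisors.
39 = 3 · 13 divides 156, and φ(39) = 24.

24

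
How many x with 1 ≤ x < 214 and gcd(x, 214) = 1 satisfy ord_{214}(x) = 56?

φ(214) = φ(2)·φ(107) = 1·106 = 106 = 2 · 53.
Since (Z/214Z)^× is cyclic of order 106, the number of elements of order d is φ(d) when d | 106 and 0 otherwise.
Here 106 is not a multiple of 56, so there are no elements of order 56.

0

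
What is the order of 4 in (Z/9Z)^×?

3

ord(4) | φ(9) = φ(3^2) = 3·(3−1) = 6 = 2 · 3.
Divisors of 6: 1, 2, 3, 6.
Test each divisor d:
4^1 ≡ 4 (mod 9)
4^2 ≡ 7 (mod 9)
4^3 ≡ 1 (mod 9) ✓
So ord_9(4) = 3.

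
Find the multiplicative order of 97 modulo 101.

ord(97) | φ(101) = 101 − 1 = 100 = 2^2 · 5^2.
Divisors of 100: 1, 2, 4, 5, 10, 20, 25, 50, 100.
Check 97^d mod 101 for each divisor in increasing order:
97^1 ≡ 97
97^2 ≡ 16
97^4 ≡ 54
97^5 ≡ 87
97^10 ≡ 95
97^20 ≡ 36
97^25 ≡ 1
So ord_101(97) = 25.

25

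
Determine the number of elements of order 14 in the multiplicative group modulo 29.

6

φ(29) = 29 − 1 = 28 = 2^2 · 7.
In a cyclic group of order 28, there are φ(d) elements of order d for each divisor d of 28, and zero for non-divisors.
14 = 2 · 7 divides 28, and φ(14) = 6.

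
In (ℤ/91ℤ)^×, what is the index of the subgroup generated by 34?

By Lagrange's theorem, ord_91(34) divides φ(91) = φ(7·13) = (7−1)·(13−1) = 6·12 = 72 = 2^3 · 3^2.
Divisors of 72: 1, 2, 3, 4, 6, 8, 9, 12, 18, 24, 36, 72.
Test each divisor d:
34^1 ≡ 34 (mod 91)
34^2 ≡ 64 (mod 91)
34^3 ≡ 83 (mod 91)
34^4 ≡ 1 (mod 91) ✓
So ord_91(34) = 4, hence |⟨34⟩| = 4.
The index is φ(91) / ord(34) = 72 / 4 = 18.

18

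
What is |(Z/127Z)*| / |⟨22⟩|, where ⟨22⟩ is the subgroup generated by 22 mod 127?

14

Since 22 ∈ (Z/127Z)^×, its order divides φ(127) = 127 − 1 = 126 = 2 · 3^2 · 7.
Divisors of 126: 1, 2, 3, 6, 7, 9, 14, 18, 21, 42, 63, 126.
Test each divisor d:
22^1 ≡ 22
22^2 ≡ 103
22^3 ≡ 107
22^6 ≡ 19
22^7 ≡ 37
22^9 ≡ 1
The order of 22 is 9, so the subgroup it generates has 9 elements.
The index is φ(127) / ord(22) = 126 / 9 = 14.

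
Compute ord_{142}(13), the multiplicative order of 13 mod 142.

70

By Lagrange's theorem, ord_142(13) divides φ(142) = φ(2)·φ(71) = 1·70 = 70 = 2 · 5 · 7.
Divisors of 70: 1, 2, 5, 7, 10, 14, 35, 70.
Evaluate successive powers at the divisors of 70:
13^1 ≡ 13 (mod 142)
13^2 ≡ 27 (mod 142)
13^5 ≡ 105 (mod 142)
13^7 ≡ 137 (mod 142)
13^10 ≡ 91 (mod 142)
13^14 ≡ 25 (mod 142)
13^35 ≡ 141 (mod 142)
13^70 ≡ 1 (mod 142) ✓
Hence ord(13) = 70.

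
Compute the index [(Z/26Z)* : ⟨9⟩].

4

By Lagrange's theorem, ord_26(9) divides φ(26) = φ(2)·φ(13) = 1·12 = 12 = 2^2 · 3.
Divisors of 12: 1, 2, 3, 4, 6, 12.
Evaluate successive powers at the divisors of 12:
9^1 ≡ 9 (mod 26)
9^2 ≡ 3 (mod 26)
9^3 ≡ 1 (mod 26) ✓
The order of 9 is 3, so the subgroup it generates has 3 elements.
[(Z/26Z)^× : ⟨9⟩] = 12/3 = 4.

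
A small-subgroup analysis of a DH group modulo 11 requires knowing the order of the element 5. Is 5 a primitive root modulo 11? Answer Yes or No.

No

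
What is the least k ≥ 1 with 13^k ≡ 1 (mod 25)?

20

Since 13 ∈ (Z/25Z)^×, its order divides φ(25) = φ(5^2) = 5·(5−1) = 20 = 2^2 · 5.
Divisors of 20: 1, 2, 4, 5, 10, 20.
Compute 13^d (mod 25) for the divisors d until we hit 1:
13^1 ≡ 13 (mod 25)
13^2 ≡ 19 (mod 25)
13^4 ≡ 11 (mod 25)
13^5 ≡ 18 (mod 25)
13^10 ≡ 24 (mod 25)
13^20 ≡ 1 (mod 25) ✓
Therefore the multiplicative order of 13 modulo 25 is 20.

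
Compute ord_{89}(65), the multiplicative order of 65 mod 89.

88

ord(65) | φ(89) = 89 − 1 = 88 = 2^3 · 11.
Divisors of 88: 1, 2, 4, 8, 11, 22, 44, 88.
Test each divisor d:
65^1 ≡ 65 (mod 89)
65^2 ≡ 42 (mod 89)
65^4 ≡ 73 (mod 89)
65^8 ≡ 78 (mod 89)
65^11 ≡ 52 (mod 89)
65^22 ≡ 34 (mod 89)
65^44 ≡ 88 (mod 89)
65^88 ≡ 1 (mod 89) ✓
So ord_89(65) = 88.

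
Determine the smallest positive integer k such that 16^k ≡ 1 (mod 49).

21

ord(16) | φ(49) = φ(7^2) = 7·(7−1) = 42 = 2 · 3 · 7.
Divisors of 42: 1, 2, 3, 6, 7, 14, 21, 42.
Compute 16^d (mod 49) for the divisors d until we hit 1:
16^1 ≡ 16
16^2 ≡ 11
16^3 ≡ 29
16^6 ≡ 8
16^7 ≡ 30
16^14 ≡ 18
16^21 ≡ 1
Therefore the multiplicative order of 16 modulo 49 is 21.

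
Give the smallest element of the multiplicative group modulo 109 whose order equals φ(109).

6

φ(109) = 109 − 1 = 108 = 2^2 · 3^3.
g is a primitive root iff g^(108/q) ≢ 1 (mod 109) for each prime q ∈ {2, 3}.
g = 2: 2^54 ≡ 108; 2^36 ≡ 1 — hits 1, so not a primitive root.
g = 3: 3^54 ≡ 1 — hits 1, so not a primitive root.
g = 4: 4^54 ≡ 1 — hits 1, so not a primitive root.
g = 5: 5^54 ≡ 1 — hits 1, so not a primitive root.
g = 6: 6^54 ≡ 108; 6^36 ≡ 63 — none is 1, so 6 is a primitive root.
So 6 is the smallest generator of (Z/109Z)^×.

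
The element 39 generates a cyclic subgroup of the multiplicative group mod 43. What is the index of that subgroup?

By Lagrange's theorem, ord_43(39) divides φ(43) = 43 − 1 = 42 = 2 · 3 · 7.
Divisors of 42: 1, 2, 3, 6, 7, 14, 21, 42.
Check 39^d mod 43 for each divisor in increasing order:
39^1 ≡ 39 (mod 43)
39^2 ≡ 16 (mod 43)
39^3 ≡ 22 (mod 43)
39^6 ≡ 11 (mod 43)
39^7 ≡ 42 (mod 43)
39^14 ≡ 1 (mod 43) ✓
So ord_43(39) = 14, hence |⟨39⟩| = 14.
The index is φ(43) / ord(39) = 42 / 14 = 3.

3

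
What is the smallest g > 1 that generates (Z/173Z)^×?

2

φ(173) = 173 − 1 = 172 = 2^2 · 43.
Test candidates g = 2, 3, … against the prime factors q ∈ {2, 43} of φ(173): g is a generator iff g^(172/q) ≢ 1 for every such q.
g = 2: 2^86 ≡ 172; 2^4 ≡ 16 — none is 1, so 2 is a primitive root.
So 2 is the smallest generator of (Z/173Z)^×.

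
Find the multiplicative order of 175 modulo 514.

256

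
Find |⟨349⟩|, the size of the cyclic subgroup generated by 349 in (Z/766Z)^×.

382

Since 349 ∈ (Z/766Z)^×, its order divides φ(766) = φ(2)·φ(383) = 1·382 = 382 = 2 · 191.
Divisors of 382: 1, 2, 191, 382.
Test each divisor d:
349^1 ≡ 349 (mod 766)
349^2 ≡ 7 (mod 766)
349^191 ≡ 765 (mod 766)
349^382 ≡ 1 (mod 766) ✓
So ord_766(349) = 382.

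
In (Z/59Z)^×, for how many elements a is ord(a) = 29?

28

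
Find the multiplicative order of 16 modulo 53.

13

The order of 16 must divide φ(53) = 53 − 1 = 52 = 2^2 · 13.
Divisors of 52: 1, 2, 4, 13, 26, 52.
Check 16^d mod 53 for each divisor in increasing order:
16^1 ≡ 16 (mod 53)
16^2 ≡ 44 (mod 53)
16^4 ≡ 28 (mod 53)
16^13 ≡ 1 (mod 53) ✓
So ord_53(16) = 13.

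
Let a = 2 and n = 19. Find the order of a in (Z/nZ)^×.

18

ord(2) | φ(19) = 19 − 1 = 18 = 2 · 3^2.
Divisors of 18: 1, 2, 3, 6, 9, 18.
Test each divisor d:
2^1 ≡ 2 (mod 19)
2^2 ≡ 4 (mod 19)
2^3 ≡ 8 (mod 19)
2^6 ≡ 7 (mod 19)
2^9 ≡ 18 (mod 19)
2^18 ≡ 1 (mod 19) ✓
So ord_19(2) = 18.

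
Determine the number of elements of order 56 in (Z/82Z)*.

φ(82) = φ(2)·φ(41) = 1·40 = 40 = 2^3 · 5.
(Z/82Z)^× is cyclic (|G| = 40); a cyclic group of order m has exactly φ(d) elements of each order d | m, and none otherwise.
Since 56 ∤ 40, the count is 0.

0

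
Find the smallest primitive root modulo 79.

φ(79) = 79 − 1 = 78 = 2 · 3 · 13.
g is a primitive root iff g^(78/q) ≢ 1 (mod 79) for each prime q ∈ {2, 3, 13}.
g = 2: 2^39 ≡ 1 — hits 1, so not a primitive root.
g = 3: 3^39 ≡ 78; 3^26 ≡ 23; 3^6 ≡ 18 — none is 1, so 3 is a primitive root.
Hence the least primitive root of 79 is 3.

3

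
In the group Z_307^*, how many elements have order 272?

0

φ(307) = 307 − 1 = 306 = 2 · 3^2 · 17.
In a cyclic group of order 306, there are φ(d) elements of order d for each divisor d of 306, and zero for non-divisors.
Here 306 is not a multiple of 272, so there are no elements of order 272.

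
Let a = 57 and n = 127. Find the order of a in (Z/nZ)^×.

Since 57 ∈ (Z/127Z)^×, its order divides φ(127) = 127 − 1 = 126 = 2 · 3^2 · 7.
Divisors of 126: 1, 2, 3, 6, 7, 9, 14, 18, 21, 42, 63, 126.
Check 57^d mod 127 for each divisor in increasing order:
57^1 ≡ 57 (mod 127)
57^2 ≡ 74 (mod 127)
57^3 ≡ 27 (mod 127)
57^6 ≡ 94 (mod 127)
57^7 ≡ 24 (mod 127)
57^9 ≡ 125 (mod 127)
57^14 ≡ 68 (mod 127)
57^18 ≡ 4 (mod 127)
57^21 ≡ 108 (mod 127)
57^42 ≡ 107 (mod 127)
57^63 ≡ 126 (mod 127)
57^126 ≡ 1 (mod 127) ✓
The smallest such exponent is 126, so the order of 57 is 126.

126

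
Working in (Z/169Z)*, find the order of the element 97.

156

By Lagrange's theorem, ord_169(97) divides φ(169) = φ(13^2) = 13·(13−1) = 156 = 2^2 · 3 · 13.
Divisors of 156: 1, 2, 3, 4, 6, 12, 13, 26, 39, 52, 78, 156.
Test each divisor d:
97^1 ≡ 97 (mod 169)
97^2 ≡ 114 (mod 169)
97^3 ≡ 73 (mod 169)
97^4 ≡ 152 (mod 169)
97^6 ≡ 90 (mod 169)
97^12 ≡ 157 (mod 169)
97^13 ≡ 19 (mod 169)
97^26 ≡ 23 (mod 169)
97^39 ≡ 99 (mod 169)
97^52 ≡ 22 (mod 169)
97^78 ≡ 168 (mod 169)
97^156 ≡ 1 (mod 169) ✓
Therefore the multiplicative order of 97 modulo 169 is 156.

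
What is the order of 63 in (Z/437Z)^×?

198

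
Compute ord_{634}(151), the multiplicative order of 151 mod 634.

316

The order of 151 must divide φ(634) = φ(2)·φ(317) = 1·316 = 316 = 2^2 · 79.
Divisors of 316: 1, 2, 4, 79, 158, 316.
Test each divisor d:
151^1 ≡ 151 (mod 634)
151^2 ≡ 611 (mod 634)
151^4 ≡ 529 (mod 634)
151^79 ≡ 203 (mod 634)
151^158 ≡ 633 (mod 634)
151^316 ≡ 1 (mod 634) ✓
Hence ord(151) = 316.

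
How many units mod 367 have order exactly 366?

120

φ(367) = 367 − 1 = 366 = 2 · 3 · 61.
(Z/367Z)^× is cyclic (|G| = 366); a cyclic group of order m has exactly φ(d) elements of each order d | m, and none otherwise.
366 = 2 · 3 · 61 divides 366, and φ(366) = 120.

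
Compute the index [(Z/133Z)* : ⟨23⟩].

12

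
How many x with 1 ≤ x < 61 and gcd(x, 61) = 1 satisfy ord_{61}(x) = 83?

0

φ(61) = 61 − 1 = 60 = 2^2 · 3 · 5.
Since (Z/61Z)^× is cyclic of order 60, the number of elements of order d is φ(d) when d | 60 and 0 otherwise.
83 does not divide 60, so no element of (Z/61Z)^× has order 83.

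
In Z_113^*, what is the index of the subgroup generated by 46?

By Lagrange's theorem, ord_113(46) divides φ(113) = 113 − 1 = 112 = 2^4 · 7.
Divisors of 112: 1, 2, 4, 7, 8, 14, 16, 28, 56, 112.
Test each divisor d:
46^1 ≡ 46
46^2 ≡ 82
46^4 ≡ 57
46^7 ≡ 78
46^8 ≡ 85
46^14 ≡ 95
46^16 ≡ 106
46^28 ≡ 98
46^56 ≡ 112
46^112 ≡ 1
The order of 46 is 112, so the subgroup it generates has 112 elements.
[(Z/113Z)^× : ⟨46⟩] = 112/112 = 1.

1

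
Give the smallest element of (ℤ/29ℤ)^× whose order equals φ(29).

2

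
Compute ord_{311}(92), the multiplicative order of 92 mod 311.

310

Since 92 ∈ (Z/311Z)^×, its order divides φ(311) = 311 − 1 = 310 = 2 · 5 · 31.
Divisors of 310: 1, 2, 5, 10, 31, 62, 155, 310.
Compute 92^d (mod 311) for the divisors d until we hit 1:
92^1 ≡ 92 (mod 311)
92^2 ≡ 67 (mod 311)
92^5 ≡ 291 (mod 311)
92^10 ≡ 89 (mod 311)
92^31 ≡ 275 (mod 311)
92^62 ≡ 52 (mod 311)
92^155 ≡ 310 (mod 311)
92^310 ≡ 1 (mod 311) ✓
Hence ord(92) = 310.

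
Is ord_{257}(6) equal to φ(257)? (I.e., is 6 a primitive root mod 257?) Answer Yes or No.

φ(257) = 257 − 1 = 256 = 2^8.
It suffices to check that the order of 6 is not a proper divisor of 256: compute 6^(256/q) for q ∈ {2}.
6^128 ≡ 256 (mod 257)  [q = 2: ≢ 1 ✓]
Every test exponent gives a nontrivial residue, hence 6 generates the full group.

Yes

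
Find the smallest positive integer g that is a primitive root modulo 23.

φ(23) = 23 − 1 = 22 = 2 · 11.
g is a primitive root iff g^(22/q) ≢ 1 (mod 23) for each prime q ∈ {2, 11}.
g = 2: 2^11 ≡ 1 — hits 1, so not a primitive root.
g = 3: 3^11 ≡ 1 — hits 1, so not a primitive root.
g = 4: 4^11 ≡ 1 — hits 1, so not a primitive root.
g = 5: 5^11 ≡ 22; 5^2 ≡ 2 — none is 1, so 5 is a primitive root.
So 5 is the smallest generator of (Z/23Z)^×.

5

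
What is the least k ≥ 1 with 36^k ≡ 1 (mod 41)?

20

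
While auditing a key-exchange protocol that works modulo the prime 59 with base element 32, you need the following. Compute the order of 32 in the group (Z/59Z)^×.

58

ord(32) | φ(59) = 59 − 1 = 58 = 2 · 29.
Divisors of 58: 1, 2, 29, 58.
Check 32^d mod 59 for each divisor in increasing order:
32^1 ≡ 32 (mod 59)
32^2 ≡ 21 (mod 59)
32^29 ≡ 58 (mod 59)
32^58 ≡ 1 (mod 59) ✓
Therefore the multiplicative order of 32 modulo 59 is 58.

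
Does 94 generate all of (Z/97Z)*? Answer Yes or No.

No

φ(97) = 97 − 1 = 96 = 2^5 · 3.
94 is a primitive root mod 97 iff 94^(φ(97)/q) ≢ 1 for every prime q | φ(97), i.e. q ∈ {2, 3}.
94^48 ≡ 1 (mod 97)  [q = 2: ≡ 1 ✗]
94^32 ≡ 35 (mod 97)  [q = 3: ≢ 1 ✓]
Since 94^48 ≡ 1, the order of 94 divides 48 < 96, so 94 is not a primitive root.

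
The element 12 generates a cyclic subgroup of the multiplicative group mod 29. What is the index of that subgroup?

7

By Lagrange's theorem, ord_29(12) divides φ(29) = 29 − 1 = 28 = 2^2 · 7.
Divisors of 28: 1, 2, 4, 7, 14, 28.
Check 12^d mod 29 for each divisor in increasing order:
12^1 ≡ 12
12^2 ≡ 28
12^4 ≡ 1
So ord_29(12) = 4, hence |⟨12⟩| = 4.
[(Z/29Z)^× : ⟨12⟩] = 28/4 = 7.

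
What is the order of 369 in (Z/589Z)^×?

30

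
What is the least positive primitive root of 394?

φ(394) = φ(2)·φ(197) = 1·196 = 196 = 2^2 · 7^2.
Test candidates g = 2, 3, … against the prime factors q ∈ {2, 7} of φ(394): g is a generator iff g^(196/q) ≢ 1 for every such q.
g = 2: gcd(2, 394) = 2 > 1, not a unit — skip.
g = 3: 3^98 ≡ 393; 3^28 ≡ 233 — none is 1, so 3 is a primitive root.
Hence the least primitive root of 394 is 3.

3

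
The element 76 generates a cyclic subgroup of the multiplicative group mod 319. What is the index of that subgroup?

10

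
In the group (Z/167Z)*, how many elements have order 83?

φ(167) = 167 − 1 = 166 = 2 · 83.
Since (Z/167Z)^× is cyclic of order 166, the number of elements of order d is φ(d) when d | 166 and 0 otherwise.
83 | 166, and φ(83) = 83 − 1 = 82.

82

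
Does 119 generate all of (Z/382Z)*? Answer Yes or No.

Yes

φ(382) = φ(2)·φ(191) = 1·190 = 190 = 2 · 5 · 19.
Test 119^(190/q) mod 382 for each prime factor q of 190:
119^95 ≡ 381 (mod 382)  [q = 2: ≢ 1 ✓]
119^38 ≡ 49 (mod 382)  [q = 5: ≢ 1 ✓]
119^10 ≡ 223 (mod 382)  [q = 19: ≢ 1 ✓]
All checks pass, so 119 has order 190 and is a primitive root modulo 382.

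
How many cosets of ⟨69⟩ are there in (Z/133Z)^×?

Since 69 ∈ (Z/133Z)^×, its order divides φ(133) = φ(7·19) = (7−1)·(19−1) = 6·18 = 108 = 2^2 · 3^3.
Divisors of 108: 1, 2, 3, 4, 6, 9, 12, 18, 27, 36, 54, 108.
Evaluate successive powers at the divisors of 108:
69^1 ≡ 69 (mod 133)
69^2 ≡ 106 (mod 133)
69^3 ≡ 132 (mod 133)
69^4 ≡ 64 (mod 133)
69^6 ≡ 1 (mod 133) ✓
The order of 69 is 6, so the subgroup it generates has 6 elements.
The index is φ(133) / ord(69) = 108 / 6 = 18.

18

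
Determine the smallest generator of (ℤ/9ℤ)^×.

2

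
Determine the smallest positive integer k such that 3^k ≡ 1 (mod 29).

28

By Lagrange's theorem, ord_29(3) divides φ(29) = 29 − 1 = 28 = 2^2 · 7.
Divisors of 28: 1, 2, 4, 7, 14, 28.
Evaluate successive powers at the divisors of 28:
3^1 ≡ 3
3^2 ≡ 9
3^4 ≡ 23
3^7 ≡ 12
3^14 ≡ 28
3^28 ≡ 1
Hence ord(3) = 28.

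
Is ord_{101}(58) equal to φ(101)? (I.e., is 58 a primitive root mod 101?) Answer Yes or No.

φ(101) = 101 − 1 = 100 = 2^2 · 5^2.
An element g generates (Z/101Z)^× iff g^(100/q) ≢ 1 (mod 101) for each prime q ∈ {2, 5}.
58^50 ≡ 1 (mod 101)  [q = 2: ≡ 1 ✗]
58^20 ≡ 36 (mod 101)  [q = 5: ≢ 1 ✓]
58^50 ≡ 1 shows ord(58) | 50, strictly less than φ(101); not a primitive root.

No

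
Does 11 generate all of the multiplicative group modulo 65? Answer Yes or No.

65 = 5 · 13 is a product of two distinct odd primes, so (Z/65Z)^× ≅ (Z/5Z)^× × (Z/13Z)^× is not cyclic.
No primitive root modulo 65 exists; in particular 11 is not one.

No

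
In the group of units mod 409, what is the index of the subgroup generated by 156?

1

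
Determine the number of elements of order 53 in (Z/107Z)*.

52

φ(107) = 107 − 1 = 106 = 2 · 53.
Since (Z/107Z)^× is cyclic of order 106, the number of elements of order d is φ(d) when d | 106 and 0 otherwise.
53 | 106, and φ(53) = 53 − 1 = 52.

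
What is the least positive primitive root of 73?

5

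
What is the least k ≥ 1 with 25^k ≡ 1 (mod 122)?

15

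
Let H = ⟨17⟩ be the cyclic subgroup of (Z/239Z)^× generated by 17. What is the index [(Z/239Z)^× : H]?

2

Since 17 ∈ (Z/239Z)^×, its order divides φ(239) = 239 − 1 = 238 = 2 · 7 · 17.
Divisors of 238: 1, 2, 7, 14, 17, 34, 119, 238.
Test each divisor d:
17^1 ≡ 17 (mod 239)
17^2 ≡ 50 (mod 239)
17^7 ≡ 51 (mod 239)
17^14 ≡ 211 (mod 239)
17^17 ≡ 100 (mod 239)
17^34 ≡ 201 (mod 239)
17^119 ≡ 1 (mod 239) ✓
So ord_239(17) = 119, hence |⟨17⟩| = 119.
The index is φ(239) / ord(17) = 238 / 119 = 2.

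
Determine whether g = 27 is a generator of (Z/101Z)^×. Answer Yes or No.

Yes

φ(101) = 101 − 1 = 100 = 2^2 · 5^2.
An element g generates (Z/101Z)^× iff g^(100/q) ≢ 1 (mod 101) for each prime q ∈ {2, 5}.
27^50 ≡ 100 (mod 101)  [q = 2: ≢ 1 ✓]
27^20 ≡ 36 (mod 101)  [q = 5: ≢ 1 ✓]
None equal 1, so ord_101(27) = 100: 27 is a primitive root.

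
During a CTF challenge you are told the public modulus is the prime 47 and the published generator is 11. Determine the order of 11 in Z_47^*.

46

The order of 11 must divide φ(47) = 47 − 1 = 46 = 2 · 23.
Divisors of 46: 1, 2, 23, 46.
Check 11^d mod 47 for each divisor in increasing order:
11^1 ≡ 11 (mod 47)
11^2 ≡ 27 (mod 47)
11^23 ≡ 46 (mod 47)
11^46 ≡ 1 (mod 47) ✓
So ord_47(11) = 46.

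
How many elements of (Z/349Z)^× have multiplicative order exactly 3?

φ(349) = 349 − 1 = 348 = 2^2 · 3 · 29.
Since (Z/349Z)^× is cyclic of order 348, the number of elements of order d is φ(d) when d | 348 and 0 otherwise.
3 | 348, and φ(3) = 3 − 1 = 2.

2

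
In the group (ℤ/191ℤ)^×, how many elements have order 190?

72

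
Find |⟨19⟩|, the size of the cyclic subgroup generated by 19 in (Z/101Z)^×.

ord(19) | φ(101) = 101 − 1 = 100 = 2^2 · 5^2.
Divisors of 100: 1, 2, 4, 5, 10, 20, 25, 50, 100.
Evaluate successive powers at the divisors of 100:
19^1 ≡ 19 (mod 101)
19^2 ≡ 58 (mod 101)
19^4 ≡ 31 (mod 101)
19^5 ≡ 84 (mod 101)
19^10 ≡ 87 (mod 101)
19^20 ≡ 95 (mod 101)
19^25 ≡ 1 (mod 101) ✓
So ord_101(19) = 25.

25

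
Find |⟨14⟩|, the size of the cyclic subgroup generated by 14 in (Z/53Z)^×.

Since 14 ∈ (Z/53Z)^×, its order divides φ(53) = 53 − 1 = 52 = 2^2 · 13.
Divisors of 52: 1, 2, 4, 13, 26, 52.
Test each divisor d:
14^1 ≡ 14 (mod 53)
14^2 ≡ 37 (mod 53)
14^4 ≡ 44 (mod 53)
14^13 ≡ 23 (mod 53)
14^26 ≡ 52 (mod 53)
14^52 ≡ 1 (mod 53) ✓
Hence ord(14) = 52.

52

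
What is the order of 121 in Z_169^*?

ord(121) | φ(169) = φ(13^2) = 13·(13−1) = 156 = 2^2 · 3 · 13.
Divisors of 156: 1, 2, 3, 4, 6, 12, 13, 26, 39, 52, 78, 156.
Compute 121^d (mod 169) for the divisors d until we hit 1:
121^1 ≡ 121
121^2 ≡ 107
121^3 ≡ 103
121^4 ≡ 126
121^6 ≡ 131
121^12 ≡ 92
121^13 ≡ 147
121^26 ≡ 146
121^39 ≡ 168
121^52 ≡ 22
121^78 ≡ 1
Hence ord(121) = 78.

78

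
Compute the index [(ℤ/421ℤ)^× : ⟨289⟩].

By Lagrange's theorem, ord_421(289) divides φ(421) = 421 − 1 = 420 = 2^2 · 3 · 5 · 7.
Divisors of 420: 1, 2, 3, 4, 5, 6, 7, 10, 12, 14, 15, 20, 21, 28, 30, 35, 42, 60, 70, 84, 105, 140, 210, 420.
Test each divisor d:
289^1 ≡ 289 (mod 421)
289^2 ≡ 163 (mod 421)
289^3 ≡ 376 (mod 421)
289^4 ≡ 46 (mod 421)
289^5 ≡ 243 (mod 421)
289^6 ≡ 341 (mod 421)
289^7 ≡ 35 (mod 421)
289^10 ≡ 109 (mod 421)
289^12 ≡ 85 (mod 421)
289^14 ≡ 383 (mod 421)
289^15 ≡ 385 (mod 421)
289^20 ≡ 93 (mod 421)
289^21 ≡ 354 (mod 421)
289^28 ≡ 181 (mod 421)
289^30 ≡ 33 (mod 421)
289^35 ≡ 20 (mod 421)
289^42 ≡ 279 (mod 421)
289^60 ≡ 247 (mod 421)
289^70 ≡ 400 (mod 421)
289^84 ≡ 377 (mod 421)
289^105 ≡ 1 (mod 421) ✓
Thus |⟨289⟩| = ord(289) = 105.
Index = |(Z/421Z)^×| / |⟨289⟩| = 420 / 105 = 4.

4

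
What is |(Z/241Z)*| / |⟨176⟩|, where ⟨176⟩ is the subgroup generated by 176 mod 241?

5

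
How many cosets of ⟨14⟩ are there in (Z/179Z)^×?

ord(14) | φ(179) = 179 − 1 = 178 = 2 · 89.
Divisors of 178: 1, 2, 89, 178.
Compute 14^d (mod 179) for the divisors d until we hit 1:
14^1 ≡ 14
14^2 ≡ 17
14^89 ≡ 1
So ord_179(14) = 89, hence |⟨14⟩| = 89.
Index = |(Z/179Z)^×| / |⟨14⟩| = 178 / 89 = 2.

2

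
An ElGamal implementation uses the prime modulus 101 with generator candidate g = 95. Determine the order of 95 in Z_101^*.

By Lagrange's theorem, ord_101(95) divides φ(101) = 101 − 1 = 100 = 2^2 · 5^2.
Divisors of 100: 1, 2, 4, 5, 10, 20, 25, 50, 100.
Check 95^d mod 101 for each divisor in increasing order:
95^1 ≡ 95 (mod 101)
95^2 ≡ 36 (mod 101)
95^4 ≡ 84 (mod 101)
95^5 ≡ 1 (mod 101) ✓
So ord_101(95) = 5.

5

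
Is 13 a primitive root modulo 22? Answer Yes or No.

φ(22) = φ(2)·φ(11) = 1·10 = 10 = 2 · 5.
Test 13^(10/q) mod 22 for each prime factor q of 10:
13^5 ≡ 21 (mod 22)  [q = 2: ≢ 1 ✓]
13^2 ≡ 15 (mod 22)  [q = 5: ≢ 1 ✓]
All checks pass, so 13 has order 10 and is a primitive root modulo 22.

Yes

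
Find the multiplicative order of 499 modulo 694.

173

The order of 499 must divide φ(694) = φ(2)·φ(347) = 1·346 = 346 = 2 · 173.
Divisors of 346: 1, 2, 173, 346.
Compute 499^d (mod 694) for the divisors d until we hit 1:
499^1 ≡ 499
499^2 ≡ 549
499^173 ≡ 1
Hence ord(499) = 173.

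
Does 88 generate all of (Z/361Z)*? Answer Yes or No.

No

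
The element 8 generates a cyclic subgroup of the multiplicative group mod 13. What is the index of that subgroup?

ord(8) | φ(13) = 13 − 1 = 12 = 2^2 · 3.
Divisors of 12: 1, 2, 3, 4, 6, 12.
Evaluate successive powers at the divisors of 12:
8^1 ≡ 8
8^2 ≡ 12
8^3 ≡ 5
8^4 ≡ 1
The order of 8 is 4, so the subgroup it generates has 4 elements.
[(Z/13Z)^× : ⟨8⟩] = 12/4 = 3.

3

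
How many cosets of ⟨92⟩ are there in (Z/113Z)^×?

1

The order of 92 must divide φ(113) = 113 − 1 = 112 = 2^4 · 7.
Divisors of 112: 1, 2, 4, 7, 8, 14, 16, 28, 56, 112.
Check 92^d mod 113 for each divisor in increasing order:
92^1 ≡ 92 (mod 113)
92^2 ≡ 102 (mod 113)
92^4 ≡ 8 (mod 113)
92^7 ≡ 40 (mod 113)
92^8 ≡ 64 (mod 113)
92^14 ≡ 18 (mod 113)
92^16 ≡ 28 (mod 113)
92^28 ≡ 98 (mod 113)
92^56 ≡ 112 (mod 113)
92^112 ≡ 1 (mod 113) ✓
The order of 92 is 112, so the subgroup it generates has 112 elements.
The index is φ(113) / ord(92) = 112 / 112 = 1.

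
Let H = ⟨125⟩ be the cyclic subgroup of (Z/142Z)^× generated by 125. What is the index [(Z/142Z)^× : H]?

14

Since 125 ∈ (Z/142Z)^×, its order divides φ(142) = φ(2)·φ(71) = 1·70 = 70 = 2 · 5 · 7.
Divisors of 70: 1, 2, 5, 7, 10, 14, 35, 70.
Check 125^d mod 142 for each divisor in increasing order:
125^1 ≡ 125 (mod 142)
125^2 ≡ 5 (mod 142)
125^5 ≡ 1 (mod 142) ✓
Thus |⟨125⟩| = ord(125) = 5.
[(Z/142Z)^× : ⟨125⟩] = 70/5 = 14.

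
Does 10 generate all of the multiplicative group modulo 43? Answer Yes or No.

φ(43) = 43 − 1 = 42 = 2 · 3 · 7.
An element g generates (Z/43Z)^× iff g^(42/q) ≢ 1 (mod 43) for each prime q ∈ {2, 3, 7}.
10^21 ≡ 1 (mod 43)  [q = 2: ≡ 1 ✗]
10^14 ≡ 36 (mod 43)  [q = 3: ≢ 1 ✓]
10^6 ≡ 35 (mod 43)  [q = 7: ≢ 1 ✓]
Since 10^21 ≡ 1, the order of 10 divides 21 < 42, so 10 is not a primitive root.

No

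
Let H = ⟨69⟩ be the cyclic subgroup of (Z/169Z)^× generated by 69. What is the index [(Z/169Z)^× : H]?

The order of 69 must divide φ(169) = φ(13^2) = 13·(13−1) = 156 = 2^2 · 3 · 13.
Divisors of 156: 1, 2, 3, 4, 6, 12, 13, 26, 39, 52, 78, 156.
Evaluate successive powers at the divisors of 156:
69^1 ≡ 69 (mod 169)
69^2 ≡ 29 (mod 169)
69^3 ≡ 142 (mod 169)
69^4 ≡ 165 (mod 169)
69^6 ≡ 53 (mod 169)
69^12 ≡ 105 (mod 169)
69^13 ≡ 147 (mod 169)
69^26 ≡ 146 (mod 169)
69^39 ≡ 168 (mod 169)
69^52 ≡ 22 (mod 169)
69^78 ≡ 1 (mod 169) ✓
The order of 69 is 78, so the subgroup it generates has 78 elements.
The index is φ(169) / ord(69) = 156 / 78 = 2.

2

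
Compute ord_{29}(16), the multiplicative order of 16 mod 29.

7

Since 16 ∈ (Z/29Z)^×, its order divides φ(29) = 29 − 1 = 28 = 2^2 · 7.
Divisors of 28: 1, 2, 4, 7, 14, 28.
Check 16^d mod 29 for each divisor in increasing order:
16^1 ≡ 16
16^2 ≡ 24
16^4 ≡ 25
16^7 ≡ 1
Therefore the multiplicative order of 16 modulo 29 is 7.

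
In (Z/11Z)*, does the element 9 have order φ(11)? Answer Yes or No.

No

φ(11) = 11 − 1 = 10 = 2 · 5.
9 is a primitive root mod 11 iff 9^(φ(11)/q) ≢ 1 for every prime q | φ(11), i.e. q ∈ {2, 5}.
9^5 ≡ 1 (mod 11)  [q = 2: ≡ 1 ✗]
9^2 ≡ 4 (mod 11)  [q = 5: ≢ 1 ✓]
9^5 ≡ 1 shows ord(9) | 5, strictly less than φ(11); not a primitive root.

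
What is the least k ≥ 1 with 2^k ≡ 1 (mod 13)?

Since 2 ∈ (Z/13Z)^×, its order divides φ(13) = 13 − 1 = 12 = 2^2 · 3.
Divisors of 12: 1, 2, 3, 4, 6, 12.
Check 2^d mod 13 for each divisor in increasing order:
2^1 ≡ 2
2^2 ≡ 4
2^3 ≡ 8
2^4 ≡ 3
2^6 ≡ 12
2^12 ≡ 1
The smallest such exponent is 12, so the order of 2 is 12.

12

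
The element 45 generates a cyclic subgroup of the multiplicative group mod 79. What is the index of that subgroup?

2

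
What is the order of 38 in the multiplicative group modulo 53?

26

Since 38 ∈ (Z/53Z)^×, its order divides φ(53) = 53 − 1 = 52 = 2^2 · 13.
Divisors of 52: 1, 2, 4, 13, 26, 52.
Check 38^d mod 53 for each divisor in increasing order:
38^1 ≡ 38
38^2 ≡ 13
38^4 ≡ 10
38^13 ≡ 52
38^26 ≡ 1
The smallest such exponent is 26, so the order of 38 is 26.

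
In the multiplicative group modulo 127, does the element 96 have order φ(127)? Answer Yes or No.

φ(127) = 127 − 1 = 126 = 2 · 3^2 · 7.
Test 96^(126/q) mod 127 for each prime factor q of 126:
96^63 ≡ 126 (mod 127)  [q = 2: ≢ 1 ✓]
96^42 ≡ 107 (mod 127)  [q = 3: ≢ 1 ✓]
96^18 ≡ 2 (mod 127)  [q = 7: ≢ 1 ✓]
None equal 1, so ord_127(96) = 126: 96 is a primitive root.

Yes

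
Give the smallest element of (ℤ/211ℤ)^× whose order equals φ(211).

2

φ(211) = 211 − 1 = 210 = 2 · 3 · 5 · 7.
g is a primitive root iff g^(210/q) ≢ 1 (mod 211) for each prime q ∈ {2, 3, 5, 7}.
g = 2: 2^105 ≡ 210; 2^70 ≡ 196; 2^42 ≡ 107; 2^30 ≡ 171 — none is 1, so 2 is a primitive root.
The smallest primitive root modulo 211 is 2.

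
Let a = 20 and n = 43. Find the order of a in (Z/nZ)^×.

42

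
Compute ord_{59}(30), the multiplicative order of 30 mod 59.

Since 30 ∈ (Z/59Z)^×, its order divides φ(59) = 59 − 1 = 58 = 2 · 29.
Divisors of 58: 1, 2, 29, 58.
Compute 30^d (mod 59) for the divisors d until we hit 1:
30^1 ≡ 30 (mod 59)
30^2 ≡ 15 (mod 59)
30^29 ≡ 58 (mod 59)
30^58 ≡ 1 (mod 59) ✓
The smallest such exponent is 58, so the order of 30 is 58.

58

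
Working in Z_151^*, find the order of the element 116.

ord(116) | φ(151) = 151 − 1 = 150 = 2 · 3 · 5^2.
Divisors of 150: 1, 2, 3, 5, 6, 10, 15, 25, 30, 50, 75, 150.
Evaluate successive powers at the divisors of 150:
116^1 ≡ 116 (mod 151)
116^2 ≡ 17 (mod 151)
116^3 ≡ 9 (mod 151)
116^5 ≡ 2 (mod 151)
116^6 ≡ 81 (mod 151)
116^10 ≡ 4 (mod 151)
116^15 ≡ 8 (mod 151)
116^25 ≡ 32 (mod 151)
116^30 ≡ 64 (mod 151)
116^50 ≡ 118 (mod 151)
116^75 ≡ 1 (mod 151) ✓
The smallest such exponent is 75, so the order of 116 is 75.

75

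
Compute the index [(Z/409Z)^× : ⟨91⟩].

The order of 91 must divide φ(409) = 409 − 1 = 408 = 2^3 · 3 · 17.
Divisors of 408: 1, 2, 3, 4, 6, 8, 12, 17, 24, 34, 51, 68, 102, 136, 204, 408.
Compute 91^d (mod 409) for the divisors d until we hit 1:
91^1 ≡ 91 (mod 409)
91^2 ≡ 101 (mod 409)
91^3 ≡ 193 (mod 409)
91^4 ≡ 385 (mod 409)
91^6 ≡ 30 (mod 409)
91^8 ≡ 167 (mod 409)
91^12 ≡ 82 (mod 409)
91^17 ≡ 54 (mod 409)
91^24 ≡ 180 (mod 409)
91^34 ≡ 53 (mod 409)
91^51 ≡ 408 (mod 409)
91^68 ≡ 355 (mod 409)
91^102 ≡ 1 (mod 409) ✓
So ord_409(91) = 102, hence |⟨91⟩| = 102.
[(Z/409Z)^× : ⟨91⟩] = 408/102 = 4.

4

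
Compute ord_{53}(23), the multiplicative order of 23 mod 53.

4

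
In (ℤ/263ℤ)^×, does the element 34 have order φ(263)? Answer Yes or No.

No

φ(263) = 263 − 1 = 262 = 2 · 131.
Test 34^(262/q) mod 263 for each prime factor q of 262:
34^131 ≡ 1 (mod 263)  [q = 2: ≡ 1 ✗]
34^2 ≡ 104 (mod 263)  [q = 131: ≢ 1 ✓]
Since 34^131 ≡ 1, the order of 34 divides 131 < 262, so 34 is not a primitive root.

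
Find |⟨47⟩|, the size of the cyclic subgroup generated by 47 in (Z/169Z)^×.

52

By Lagrange's theorem, ord_169(47) divides φ(169) = φ(13^2) = 13·(13−1) = 156 = 2^2 · 3 · 13.
Divisors of 156: 1, 2, 3, 4, 6, 12, 13, 26, 39, 52, 78, 156.
Compute 47^d (mod 169) for the divisors d until we hit 1:
47^1 ≡ 47 (mod 169)
47^2 ≡ 12 (mod 169)
47^3 ≡ 57 (mod 169)
47^4 ≡ 144 (mod 169)
47^6 ≡ 38 (mod 169)
47^12 ≡ 92 (mod 169)
47^13 ≡ 99 (mod 169)
47^26 ≡ 168 (mod 169)
47^39 ≡ 70 (mod 169)
47^52 ≡ 1 (mod 169) ✓
The smallest such exponent is 52, so the order of 47 is 52.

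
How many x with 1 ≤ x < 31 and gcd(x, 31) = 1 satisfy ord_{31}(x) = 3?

2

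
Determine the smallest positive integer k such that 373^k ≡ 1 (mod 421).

The order of 373 must divide φ(421) = 421 − 1 = 420 = 2^2 · 3 · 5 · 7.
Divisors of 420: 1, 2, 3, 4, 5, 6, 7, 10, 12, 14, 15, 20, 21, 28, 30, 35, 42, 60, 70, 84, 105, 140, 210, 420.
Evaluate successive powers at the divisors of 420:
373^1 ≡ 373
373^2 ≡ 199
373^3 ≡ 131
373^4 ≡ 27
373^5 ≡ 388
373^6 ≡ 321
373^7 ≡ 169
373^10 ≡ 247
373^12 ≡ 317
373^14 ≡ 354
373^15 ≡ 269
373^20 ≡ 385
373^21 ≡ 44
373^28 ≡ 279
373^30 ≡ 370
373^35 ≡ 420
373^42 ≡ 252
373^60 ≡ 75
373^70 ≡ 1
Hence ord(373) = 70.

70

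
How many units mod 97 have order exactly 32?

φ(97) = 97 − 1 = 96 = 2^5 · 3.
(Z/97Z)^× is cyclic (|G| = 96); a cyclic group of order m has exactly φ(d) elements of each order d | m, and none otherwise.
32 = 2^5 divides 96, and φ(32) = 16.

16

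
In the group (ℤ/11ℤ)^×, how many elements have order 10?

4

φ(11) = 11 − 1 = 10 = 2 · 5.
(Z/11Z)^× is cyclic (|G| = 10); a cyclic group of order m has exactly φ(d) elements of each order d | m, and none otherwise.
10 = 2 · 5 divides 10, and φ(10) = 4.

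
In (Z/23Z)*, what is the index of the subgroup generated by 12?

2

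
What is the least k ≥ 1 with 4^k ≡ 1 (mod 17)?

By Lagrange's theorem, ord_17(4) divides φ(17) = 17 − 1 = 16 = 2^4.
Divisors of 16: 1, 2, 4, 8, 16.
Test each divisor d:
4^1 ≡ 4 (mod 17)
4^2 ≡ 16 (mod 17)
4^4 ≡ 1 (mod 17) ✓
So ord_17(4) = 4.

4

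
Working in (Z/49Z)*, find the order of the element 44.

21

By Lagrange's theorem, ord_49(44) divides φ(49) = φ(7^2) = 7·(7−1) = 42 = 2 · 3 · 7.
Divisors of 42: 1, 2, 3, 6, 7, 14, 21, 42.
Compute 44^d (mod 49) for the divisors d until we hit 1:
44^1 ≡ 44 (mod 49)
44^2 ≡ 25 (mod 49)
44^3 ≡ 22 (mod 49)
44^6 ≡ 43 (mod 49)
44^7 ≡ 30 (mod 49)
44^14 ≡ 18 (mod 49)
44^21 ≡ 1 (mod 49) ✓
Hence ord(44) = 21.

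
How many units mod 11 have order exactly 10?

φ(11) = 11 − 1 = 10 = 2 · 5.
In a cyclic group of order 10, there are φ(d) elements of order d for each divisor d of 10, and zero for non-divisors.
10 = 2 · 5 divides 10, and φ(10) = 4.

4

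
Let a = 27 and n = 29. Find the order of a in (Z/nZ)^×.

28

ord(27) | φ(29) = 29 − 1 = 28 = 2^2 · 7.
Divisors of 28: 1, 2, 4, 7, 14, 28.
Check 27^d mod 29 for each divisor in increasing order:
27^1 ≡ 27 (mod 29)
27^2 ≡ 4 (mod 29)
27^4 ≡ 16 (mod 29)
27^7 ≡ 17 (mod 29)
27^14 ≡ 28 (mod 29)
27^28 ≡ 1 (mod 29) ✓
Therefore the multiplicative order of 27 modulo 29 is 28.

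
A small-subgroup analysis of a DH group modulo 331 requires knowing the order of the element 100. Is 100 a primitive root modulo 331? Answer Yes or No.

No

φ(331) = 331 − 1 = 330 = 2 · 3 · 5 · 11.
100 is a primitive root mod 331 iff 100^(φ(331)/q) ≢ 1 for every prime q | φ(331), i.e. q ∈ {2, 3, 5, 11}.
100^165 ≡ 1 (mod 331)  [q = 2: ≡ 1 ✗]
100^110 ≡ 1 (mod 331)  [q = 3: ≡ 1 ✗]
100^66 ≡ 150 (mod 331)  [q = 5: ≢ 1 ✓]
100^30 ≡ 293 (mod 331)  [q = 11: ≢ 1 ✓]
Since 100^165 ≡ 1, the order of 100 divides 165 < 330, so 100 is not a primitive root.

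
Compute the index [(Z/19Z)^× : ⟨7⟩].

6

By Lagrange's theorem, ord_19(7) divides φ(19) = 19 − 1 = 18 = 2 · 3^2.
Divisors of 18: 1, 2, 3, 6, 9, 18.
Test each divisor d:
7^1 ≡ 7 (mod 19)
7^2 ≡ 11 (mod 19)
7^3 ≡ 1 (mod 19) ✓
So ord_19(7) = 3, hence |⟨7⟩| = 3.
Index = |(Z/19Z)^×| / |⟨7⟩| = 18 / 3 = 6.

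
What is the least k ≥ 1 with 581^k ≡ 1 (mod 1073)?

3

By Lagrange's theorem, ord_1073(581) divides φ(1073) = φ(29·37) = (29−1)·(37−1) = 28·36 = 1008 = 2^4 · 3^2 · 7.
Divisors of 1008: 1, 2, 3, 4, 6, 7, 8, 9, 12, 14, 16, 18, 21, 24, 28, 36, 42, 48, 56, 63, 72, 84, 112, 126, 144, 168, 252, 336, 504, 1008.
Check 581^d mod 1073 for each divisor in increasing order:
581^1 ≡ 581
581^2 ≡ 639
581^3 ≡ 1
Therefore the multiplicative order of 581 modulo 1073 is 3.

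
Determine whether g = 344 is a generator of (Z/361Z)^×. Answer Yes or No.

Yes

φ(361) = φ(19^2) = 19·(19−1) = 342 = 2 · 3^2 · 19.
344 is a primitive root mod 361 iff 344^(φ(361)/q) ≢ 1 for every prime q | φ(361), i.e. q ∈ {2, 3, 19}.
344^171 ≡ 360 (mod 361)  [q = 2: ≢ 1 ✓]
344^114 ≡ 292 (mod 361)  [q = 3: ≢ 1 ✓]
344^18 ≡ 248 (mod 361)  [q = 19: ≢ 1 ✓]
None equal 1, so ord_361(344) = 342: 344 is a primitive root.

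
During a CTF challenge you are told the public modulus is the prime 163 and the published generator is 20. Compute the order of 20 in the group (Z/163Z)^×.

162

The order of 20 must divide φ(163) = 163 − 1 = 162 = 2 · 3^4.
Divisors of 162: 1, 2, 3, 6, 9, 18, 27, 54, 81, 162.
Test each divisor d:
20^1 ≡ 20 (mod 163)
20^2 ≡ 74 (mod 163)
20^3 ≡ 13 (mod 163)
20^6 ≡ 6 (mod 163)
20^9 ≡ 78 (mod 163)
20^18 ≡ 53 (mod 163)
20^27 ≡ 59 (mod 163)
20^54 ≡ 58 (mod 163)
20^81 ≡ 162 (mod 163)
20^162 ≡ 1 (mod 163) ✓
So ord_163(20) = 162.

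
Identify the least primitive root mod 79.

3

φ(79) = 79 − 1 = 78 = 2 · 3 · 13.
g is a primitive root iff g^(78/q) ≢ 1 (mod 79) for each prime q ∈ {2, 3, 13}.
g = 2: 2^39 ≡ 1 — hits 1, so not a primitive root.
g = 3: 3^39 ≡ 78; 3^26 ≡ 23; 3^6 ≡ 18 — none is 1, so 3 is a primitive root.
The smallest primitive root modulo 79 is 3.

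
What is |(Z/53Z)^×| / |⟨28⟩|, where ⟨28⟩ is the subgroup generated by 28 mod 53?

4

ord(28) | φ(53) = 53 − 1 = 52 = 2^2 · 13.
Divisors of 52: 1, 2, 4, 13, 26, 52.
Check 28^d mod 53 for each divisor in increasing order:
28^1 ≡ 28
28^2 ≡ 42
28^4 ≡ 15
28^13 ≡ 1
Thus |⟨28⟩| = ord(28) = 13.
The index is φ(53) / ord(28) = 52 / 13 = 4.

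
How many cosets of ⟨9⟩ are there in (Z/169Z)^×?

4

The order of 9 must divide φ(169) = φ(13^2) = 13·(13−1) = 156 = 2^2 · 3 · 13.
Divisors of 156: 1, 2, 3, 4, 6, 12, 13, 26, 39, 52, 78, 156.
Compute 9^d (mod 169) for the divisors d until we hit 1:
9^1 ≡ 9
9^2 ≡ 81
9^3 ≡ 53
9^4 ≡ 139
9^6 ≡ 105
9^12 ≡ 40
9^13 ≡ 22
9^26 ≡ 146
9^39 ≡ 1
Thus |⟨9⟩| = ord(9) = 39.
[(Z/169Z)^× : ⟨9⟩] = 156/39 = 4.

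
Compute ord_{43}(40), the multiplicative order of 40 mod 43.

21

By Lagrange's theorem, ord_43(40) divides φ(43) = 43 − 1 = 42 = 2 · 3 · 7.
Divisors of 42: 1, 2, 3, 6, 7, 14, 21, 42.
Test each divisor d:
40^1 ≡ 40 (mod 43)
40^2 ≡ 9 (mod 43)
40^3 ≡ 16 (mod 43)
40^6 ≡ 41 (mod 43)
40^7 ≡ 6 (mod 43)
40^14 ≡ 36 (mod 43)
40^21 ≡ 1 (mod 43) ✓
Hence ord(40) = 21.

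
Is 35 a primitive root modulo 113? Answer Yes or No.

φ(113) = 113 − 1 = 112 = 2^4 · 7.
35 is a primitive root mod 113 iff 35^(φ(113)/q) ≢ 1 for every prime q | φ(113), i.e. q ∈ {2, 7}.
35^56 ≡ 112 (mod 113)  [q = 2: ≢ 1 ✓]
35^16 ≡ 1 (mod 113)  [q = 7: ≡ 1 ✗]
The check at q = 7 fails, so 35 generates a proper subgroup.

No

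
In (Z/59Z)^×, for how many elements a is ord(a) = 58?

φ(59) = 59 − 1 = 58 = 2 · 29.
In a cyclic group of order 58, there are φ(d) elements of order d for each divisor d of 58, and zero for non-divisors.
58 = 2 · 29 divides 58, and φ(58) = 28.

28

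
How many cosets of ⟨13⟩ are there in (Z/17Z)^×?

4

The order of 13 must divide φ(17) = 17 − 1 = 16 = 2^4.
Divisors of 16: 1, 2, 4, 8, 16.
Compute 13^d (mod 17) for the divisors d until we hit 1:
13^1 ≡ 13
13^2 ≡ 16
13^4 ≡ 1
So ord_17(13) = 4, hence |⟨13⟩| = 4.
The index is φ(17) / ord(13) = 16 / 4 = 4.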